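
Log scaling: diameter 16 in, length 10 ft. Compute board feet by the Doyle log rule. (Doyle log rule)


Doyle: BF = (D - 4)^2 * L / 16
Adjusted diameter = 16 - 4 = 12 in
(D-4)^2 = 12^2 = 144
BF = 144 * 10 / 16 = 90 BF

90


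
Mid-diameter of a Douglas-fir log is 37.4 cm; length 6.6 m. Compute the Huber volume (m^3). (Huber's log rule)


Huber: V = Am * L,  Am = pi*(Dm/200)^2
Am = pi*(37.4/200)^2 = 0.109858 m^2
V = 0.109858*6.6 = 0.7251 m^3

0.7251


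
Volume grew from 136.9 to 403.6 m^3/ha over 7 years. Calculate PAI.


Formula: PAI = (V_T2 - V_T1) / (T2 - T1)
Volume increment = 403.6 - 136.9 = 266.7 m^3/ha
PAI = 266.7 / 7 = 38.1 m^3/ha/year

38.1


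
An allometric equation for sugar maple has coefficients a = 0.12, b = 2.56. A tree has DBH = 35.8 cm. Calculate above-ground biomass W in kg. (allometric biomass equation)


Formula: W = a * DBH^b  (allometric power law)
DBH^b = 35.8^2.56 = 9504.7467
W = 0.12 * 9504.7467 = 1140.6 kg

1140.6


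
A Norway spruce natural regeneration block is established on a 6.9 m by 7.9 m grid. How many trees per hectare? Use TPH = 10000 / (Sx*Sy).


Formula: TPH = 10000 m^2/ha / (spacing_x * spacing_y)
Area per tree = 6.9 m * 7.9 m = 54.51 m^2
TPH = 10000 / 54.51 = 183 trees/ha

183


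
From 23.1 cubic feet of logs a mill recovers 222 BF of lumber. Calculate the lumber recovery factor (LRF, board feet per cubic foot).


Formula: LRF = Lumber Output (BF) / Log Input (ft^3)
LRF = 222 BF / 23.1 ft^3
LRF = 9.61 BF/ft^3

9.61


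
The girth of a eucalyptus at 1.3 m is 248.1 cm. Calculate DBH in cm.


Formula: DBH = C / pi
DBH = 248.1 / pi
pi = 3.14159...
DBH = 79.0 cm

79.0


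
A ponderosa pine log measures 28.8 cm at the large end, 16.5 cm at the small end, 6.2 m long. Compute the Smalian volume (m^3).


Smalian: V = (A1 + A2)/2 * L,  A = pi*(D/200)^2
A1 = pi*(28.8/200)^2 = 0.065144 m^2
A2 = pi*(16.5/200)^2 = 0.021382 m^2
V = (0.065144+0.021382)/2*6.2 = 0.2682 m^3

0.2682


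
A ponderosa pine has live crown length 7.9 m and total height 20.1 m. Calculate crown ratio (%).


Formula: Crown Ratio = (Crown Length / Total Height) * 100
CR = (7.9 m / 20.1 m) * 100
CR = 0.393 * 100 = 39.3%

39.3


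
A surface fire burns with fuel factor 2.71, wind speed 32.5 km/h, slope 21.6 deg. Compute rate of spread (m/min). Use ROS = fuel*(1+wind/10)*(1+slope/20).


Formula: ROS = fuel * (1 + wind/10) * (1 + slope/20)
Wind factor = 1 + 32.5/10 = 4.25
Slope factor = 1 + 21.6/20 = 2.08
ROS = 2.71 * 4.25 * 2.08 = 23.96 m/min

23.96


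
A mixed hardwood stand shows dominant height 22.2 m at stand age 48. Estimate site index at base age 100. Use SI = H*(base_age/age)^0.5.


Formula: SI = H_dom * (base_age / age)^0.5
Age ratio = 100 / 48 = 2.08333
sqrt(age_ratio) = 1.44338
SI = 22.2 * 1.44338 = 32.0 m

32.0


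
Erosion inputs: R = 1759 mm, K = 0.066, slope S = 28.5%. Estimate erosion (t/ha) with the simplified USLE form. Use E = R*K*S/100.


Formula: E = R * K * S / 100  (simplified USLE)
R * K = 1759 * 0.066 = 116.094
E = 116.094 * 28.5 / 100 = 33.09 t/ha

33.09


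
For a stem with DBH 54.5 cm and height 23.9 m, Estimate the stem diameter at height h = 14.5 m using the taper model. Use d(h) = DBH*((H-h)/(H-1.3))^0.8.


Taper: d(h) = DBH * ((H - h) / (H - 1.3))^0.8
Numerator = H - h = 23.9 - 14.5 = 9.4 m
Denominator = H - 1.3 = 23.9 - 1.3 = 22.6 m
Ratio = 9.4 / 22.6 = 0.41593
d = 54.5 * 0.41593^0.8 = 27.0 cm

27.0


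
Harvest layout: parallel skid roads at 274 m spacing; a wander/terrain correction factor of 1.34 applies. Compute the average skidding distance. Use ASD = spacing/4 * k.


Formula: ASD = (spacing / 4) * correction
Uncorrected distance = spacing / 4 = 274 / 4 = 68.5 m
ASD = 68.5 * 1.34 = 92 m

92


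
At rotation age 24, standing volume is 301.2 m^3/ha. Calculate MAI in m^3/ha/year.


Formula: MAI = Total Volume / Stand Age
MAI = 301.2 m^3/ha / 24 years
MAI = 12.55 m^3/ha/year

12.55


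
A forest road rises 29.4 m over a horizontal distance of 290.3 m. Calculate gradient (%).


Formula: Gradient = rise / run * 100
Gradient = 29.4 / 290.3 * 100 = 10.1%

10.1


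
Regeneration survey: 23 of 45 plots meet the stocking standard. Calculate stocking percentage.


Formula: Stocking % = stocked plots / total plots * 100
Stocking = 23 / 45 * 100
Stocking = 0.5111 * 100 = 51.1%

51.1


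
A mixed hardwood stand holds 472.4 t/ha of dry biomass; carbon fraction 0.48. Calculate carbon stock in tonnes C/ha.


Formula: Carbon Stock = Biomass * Carbon Fraction
C = 472.4 t/ha * 0.48
C = 226.8 t C/ha

226.8


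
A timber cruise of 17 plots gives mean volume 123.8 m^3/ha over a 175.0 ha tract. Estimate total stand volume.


Formula: Total Volume = Mean Volume per ha * Total Area
Total Volume = 123.8 m^3/ha * 175.0 ha
Total Volume = 21665 m^3

21665


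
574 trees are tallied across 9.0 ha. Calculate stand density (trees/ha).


Formula: Stand Density = N_trees / Area_ha
Density = 574 trees / 9.0 ha
Density = 64 trees/ha

64


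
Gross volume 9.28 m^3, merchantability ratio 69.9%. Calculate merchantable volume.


Formula: MV = V_total * (merchantable_pct / 100)
Merchantable fraction = 69.9% / 100 = 0.699
MV = 9.28 m^3 * 0.699 = 6.487 m^3

6.487


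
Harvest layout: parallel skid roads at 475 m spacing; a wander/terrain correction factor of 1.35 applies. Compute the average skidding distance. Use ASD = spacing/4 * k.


Formula: ASD = (spacing / 4) * correction
Uncorrected distance = spacing / 4 = 475 / 4 = 118.75 m
ASD = 118.75 * 1.35 = 160 m

160


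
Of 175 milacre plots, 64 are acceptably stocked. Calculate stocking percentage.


Formula: Stocking % = stocked plots / total plots * 100
Stocking = 64 / 175 * 100
Stocking = 0.3657 * 100 = 36.6%

36.6


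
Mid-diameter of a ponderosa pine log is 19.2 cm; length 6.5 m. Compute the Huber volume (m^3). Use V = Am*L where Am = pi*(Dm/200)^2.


Huber: V = Am * L,  Am = pi*(Dm/200)^2
Am = pi*(19.2/200)^2 = 0.028953 m^2
V = 0.028953*6.5 = 0.1882 m^3

0.1882


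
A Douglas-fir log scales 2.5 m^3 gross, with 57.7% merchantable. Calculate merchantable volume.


Formula: MV = V_total * (merchantable_pct / 100)
Merchantable fraction = 57.7% / 100 = 0.577
MV = 2.5 m^3 * 0.577 = 1.443 m^3

1.443


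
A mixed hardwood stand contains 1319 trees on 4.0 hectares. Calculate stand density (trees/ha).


Formula: Stand Density = N_trees / Area_ha
Density = 1319 trees / 4.0 ha
Density = 330 trees/ha

330


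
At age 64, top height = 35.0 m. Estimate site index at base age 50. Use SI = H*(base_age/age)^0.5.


Formula: SI = H_dom * (base_age / age)^0.5
Age ratio = 50 / 64 = 0.78125
sqrt(age_ratio) = 0.88388
SI = 35.0 * 0.88388 = 30.9 m

30.9


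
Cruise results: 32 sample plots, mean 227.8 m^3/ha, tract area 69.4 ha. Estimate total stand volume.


Formula: Total Volume = Mean Volume per ha * Total Area
Total Volume = 227.8 m^3/ha * 69.4 ha
Total Volume = 15809 m^3

15809


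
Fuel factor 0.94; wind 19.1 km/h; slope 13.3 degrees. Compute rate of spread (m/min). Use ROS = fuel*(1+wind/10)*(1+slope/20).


Formula: ROS = fuel * (1 + wind/10) * (1 + slope/20)
Wind factor = 1 + 19.1/10 = 2.91
Slope factor = 1 + 13.3/20 = 1.665
ROS = 0.94 * 2.91 * 1.665 = 4.55 m/min

4.55


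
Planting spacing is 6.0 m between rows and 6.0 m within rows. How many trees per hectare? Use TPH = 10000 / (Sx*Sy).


Formula: TPH = 10000 m^2/ha / (spacing_x * spacing_y)
Area per tree = 6.0 m * 6.0 m = 36.0 m^2
TPH = 10000 / 36.0 = 278 trees/ha

278


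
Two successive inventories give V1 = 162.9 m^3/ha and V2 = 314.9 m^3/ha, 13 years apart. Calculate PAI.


Formula: PAI = (V_T2 - V_T1) / (T2 - T1)
Volume increment = 314.9 - 162.9 = 152.0 m^3/ha
PAI = 152.0 / 13 = 11.69 m^3/ha/year

11.69


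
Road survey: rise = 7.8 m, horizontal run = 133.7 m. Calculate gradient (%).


Formula: Gradient = rise / run * 100
Gradient = 7.8 / 133.7 * 100 = 5.8%

5.8


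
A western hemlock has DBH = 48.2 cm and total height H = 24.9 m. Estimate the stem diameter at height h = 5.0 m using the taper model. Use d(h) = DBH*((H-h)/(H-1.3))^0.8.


Taper: d(h) = DBH * ((H - h) / (H - 1.3))^0.8
Numerator = H - h = 24.9 - 5.0 = 19.9 m
Denominator = H - 1.3 = 24.9 - 1.3 = 23.6 m
Ratio = 19.9 / 23.6 = 0.84322
d = 48.2 * 0.84322^0.8 = 42.1 cm

42.1


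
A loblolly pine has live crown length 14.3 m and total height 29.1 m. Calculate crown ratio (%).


Formula: Crown Ratio = (Crown Length / Total Height) * 100
CR = (14.3 m / 29.1 m) * 100
CR = 0.4914 * 100 = 49.1%

49.1


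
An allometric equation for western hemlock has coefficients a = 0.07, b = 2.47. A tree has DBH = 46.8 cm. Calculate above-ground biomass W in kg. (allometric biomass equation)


Formula: W = a * DBH^b  (allometric power law)
DBH^b = 46.8^2.47 = 13350.799
W = 0.07 * 13350.799 = 934.6 kg

934.6


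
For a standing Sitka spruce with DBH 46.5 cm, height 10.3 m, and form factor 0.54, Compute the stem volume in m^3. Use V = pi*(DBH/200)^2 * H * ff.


Formula: V = pi * (DBH/200)^2 * H * ff
Radius = DBH/200 = 46.5/200 = 0.2325 m
Radius^2 = 0.2325^2 = 0.05405625 m^2
V = pi * 0.05405625 * 10.3 * 0.54
V = 0.945 m^3

0.945


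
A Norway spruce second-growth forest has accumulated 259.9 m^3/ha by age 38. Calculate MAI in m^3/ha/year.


Formula: MAI = Total Volume / Stand Age
MAI = 259.9 m^3/ha / 38 years
MAI = 6.84 m^3/ha/year

6.84


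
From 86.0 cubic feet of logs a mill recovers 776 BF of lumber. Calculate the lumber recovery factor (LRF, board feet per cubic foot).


Formula: LRF = Lumber Output (BF) / Log Input (ft^3)
LRF = 776 BF / 86.0 ft^3
LRF = 9.02 BF/ft^3

9.02


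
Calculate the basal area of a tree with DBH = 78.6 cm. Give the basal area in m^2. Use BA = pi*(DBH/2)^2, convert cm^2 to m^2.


Formula: BA = pi * (DBH/2)^2 / 10000  (cm^2 to m^2)
Radius = DBH/2 = 78.6/2 = 39.3 cm
BA = pi * 39.3^2 / 10000
   = 4852.1584 cm^2 / 10000
   = 0.4852 m^2

0.4852


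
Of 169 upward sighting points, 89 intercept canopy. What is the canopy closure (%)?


Formula: Canopy closure = covered points / total points * 100
Closure = 89 / 169 * 100
Closure = 0.5266 * 100 = 52.7%

52.7


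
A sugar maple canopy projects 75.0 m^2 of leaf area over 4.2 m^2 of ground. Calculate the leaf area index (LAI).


Formula: LAI = total leaf area / ground area  (dimensionless)
LAI = 75.0 m^2 / 4.2 m^2
LAI = 17.86

17.86


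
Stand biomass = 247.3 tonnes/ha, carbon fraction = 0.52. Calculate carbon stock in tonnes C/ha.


Formula: Carbon Stock = Biomass * Carbon Fraction
C = 247.3 t/ha * 0.52
C = 128.6 t C/ha

128.6


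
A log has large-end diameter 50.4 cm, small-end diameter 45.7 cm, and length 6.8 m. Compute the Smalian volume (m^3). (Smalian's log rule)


Smalian: V = (A1 + A2)/2 * L,  A = pi*(D/200)^2
A1 = pi*(50.4/200)^2 = 0.199504 m^2
A2 = pi*(45.7/200)^2 = 0.16403 m^2
V = (0.199504+0.16403)/2*6.8 = 1.236 m^3

1.236


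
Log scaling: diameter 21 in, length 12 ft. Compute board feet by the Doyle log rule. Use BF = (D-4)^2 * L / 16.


Doyle: BF = (D - 4)^2 * L / 16
Adjusted diameter = 21 - 4 = 17 in
(D-4)^2 = 17^2 = 289
BF = 289 * 12 / 16 = 217 BF

217


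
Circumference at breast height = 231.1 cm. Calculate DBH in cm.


Formula: DBH = C / pi
DBH = 231.1 / pi
pi = 3.14159...
DBH = 73.6 cm

73.6


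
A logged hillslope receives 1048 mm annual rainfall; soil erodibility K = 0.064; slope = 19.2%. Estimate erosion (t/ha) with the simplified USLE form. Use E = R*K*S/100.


Formula: E = R * K * S / 100  (simplified USLE)
R * K = 1048 * 0.064 = 67.072
E = 67.072 * 19.2 / 100 = 12.88 t/ha

12.88


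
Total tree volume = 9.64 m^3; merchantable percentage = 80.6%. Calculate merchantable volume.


Formula: MV = V_total * (merchantable_pct / 100)
Merchantable fraction = 80.6% / 100 = 0.806
MV = 9.64 m^3 * 0.806 = 7.77 m^3

7.77


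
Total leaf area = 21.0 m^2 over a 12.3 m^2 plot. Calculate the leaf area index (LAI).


Formula: LAI = total leaf area / ground area  (dimensionless)
LAI = 21.0 m^2 / 12.3 m^2
LAI = 1.71

1.71


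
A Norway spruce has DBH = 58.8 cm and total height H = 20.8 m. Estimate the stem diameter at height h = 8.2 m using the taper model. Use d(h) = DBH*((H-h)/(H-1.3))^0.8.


Taper: d(h) = DBH * ((H - h) / (H - 1.3))^0.8
Numerator = H - h = 20.8 - 8.2 = 12.6 m
Denominator = H - 1.3 = 20.8 - 1.3 = 19.5 m
Ratio = 12.6 / 19.5 = 0.64615
d = 58.8 * 0.64615^0.8 = 41.5 cm

41.5


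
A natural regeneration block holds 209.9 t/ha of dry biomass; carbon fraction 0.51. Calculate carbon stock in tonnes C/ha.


Formula: Carbon Stock = Biomass * Carbon Fraction
C = 209.9 t/ha * 0.51
C = 107.0 t C/ha

107.0


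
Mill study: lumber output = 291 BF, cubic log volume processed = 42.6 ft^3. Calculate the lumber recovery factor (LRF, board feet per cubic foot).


Formula: LRF = Lumber Output (BF) / Log Input (ft^3)
LRF = 291 BF / 42.6 ft^3
LRF = 6.83 BF/ft^3

6.83


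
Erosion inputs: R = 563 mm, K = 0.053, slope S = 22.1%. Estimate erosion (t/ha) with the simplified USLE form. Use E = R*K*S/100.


Formula: E = R * K * S / 100  (simplified USLE)
R * K = 563 * 0.053 = 29.839
E = 29.839 * 22.1 / 100 = 6.59 t/ha

6.59


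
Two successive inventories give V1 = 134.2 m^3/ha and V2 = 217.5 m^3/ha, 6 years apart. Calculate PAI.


Formula: PAI = (V_T2 - V_T1) / (T2 - T1)
Volume increment = 217.5 - 134.2 = 83.3 m^3/ha
PAI = 83.3 / 6 = 13.88 m^3/ha/year

13.88


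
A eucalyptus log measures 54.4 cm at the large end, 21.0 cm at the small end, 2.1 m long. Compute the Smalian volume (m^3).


Smalian: V = (A1 + A2)/2 * L,  A = pi*(D/200)^2
A1 = pi*(54.4/200)^2 = 0.232428 m^2
A2 = pi*(21.0/200)^2 = 0.034636 m^2
V = (0.232428+0.034636)/2*2.1 = 0.2804 m^3

0.2804


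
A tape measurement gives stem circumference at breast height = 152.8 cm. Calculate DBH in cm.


Formula: DBH = C / pi
DBH = 152.8 / pi
pi = 3.14159...
DBH = 48.6 cm

48.6


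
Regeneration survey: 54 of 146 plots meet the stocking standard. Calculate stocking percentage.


Formula: Stocking % = stocked plots / total plots * 100
Stocking = 54 / 146 * 100
Stocking = 0.3699 * 100 = 37.0%

37.0


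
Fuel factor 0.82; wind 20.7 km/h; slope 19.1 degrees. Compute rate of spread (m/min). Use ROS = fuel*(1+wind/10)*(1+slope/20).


Formula: ROS = fuel * (1 + wind/10) * (1 + slope/20)
Wind factor = 1 + 20.7/10 = 3.07
Slope factor = 1 + 19.1/20 = 1.955
ROS = 0.82 * 3.07 * 1.955 = 4.92 m/min

4.92


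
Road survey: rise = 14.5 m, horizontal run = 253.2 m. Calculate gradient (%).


Formula: Gradient = rise / run * 100
Gradient = 14.5 / 253.2 * 100 = 5.7%

5.7


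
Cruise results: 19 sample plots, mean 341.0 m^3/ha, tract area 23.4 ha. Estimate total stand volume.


Formula: Total Volume = Mean Volume per ha * Total Area
Total Volume = 341.0 m^3/ha * 23.4 ha
Total Volume = 7979 m^3

7979


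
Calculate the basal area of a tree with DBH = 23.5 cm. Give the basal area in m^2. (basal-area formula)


Formula: BA = pi * (DBH/2)^2 / 10000  (cm^2 to m^2)
Radius = DBH/2 = 23.5/2 = 11.75 cm
BA = pi * 11.75^2 / 10000
   = 433.7361 cm^2 / 10000
   = 0.0434 m^2

0.0434


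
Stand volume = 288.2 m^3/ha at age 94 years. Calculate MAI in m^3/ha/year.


Formula: MAI = Total Volume / Stand Age
MAI = 288.2 m^3/ha / 94 years
MAI = 3.07 m^3/ha/year

3.07


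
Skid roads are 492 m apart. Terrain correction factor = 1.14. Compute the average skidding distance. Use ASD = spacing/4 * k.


Formula: ASD = (spacing / 4) * correction
Uncorrected distance = spacing / 4 = 492 / 4 = 123 m
ASD = 123 * 1.14 = 140 m

140


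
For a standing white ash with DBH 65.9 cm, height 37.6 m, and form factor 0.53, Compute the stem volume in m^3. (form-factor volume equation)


Formula: V = pi * (DBH/200)^2 * H * ff
Radius = DBH/200 = 65.9/200 = 0.3295 m
Radius^2 = 0.3295^2 = 0.10857025 m^2
V = pi * 0.10857025 * 37.6 * 0.53
V = 6.797 m^3

6.797


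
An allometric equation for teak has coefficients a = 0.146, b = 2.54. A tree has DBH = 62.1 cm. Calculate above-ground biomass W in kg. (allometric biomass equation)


Formula: W = a * DBH^b  (allometric power law)
DBH^b = 62.1^2.54 = 35846.9875
W = 0.146 * 35846.9875 = 5233.7 kg

5233.7


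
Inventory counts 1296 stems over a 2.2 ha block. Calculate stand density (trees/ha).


Formula: Stand Density = N_trees / Area_ha
Density = 1296 trees / 2.2 ha
Density = 589 trees/ha

589


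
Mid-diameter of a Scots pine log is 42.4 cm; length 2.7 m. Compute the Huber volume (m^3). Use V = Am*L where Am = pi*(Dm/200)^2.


Huber: V = Am * L,  Am = pi*(Dm/200)^2
Am = pi*(42.4/200)^2 = 0.141196 m^2
V = 0.141196*2.7 = 0.3812 m^3

0.3812


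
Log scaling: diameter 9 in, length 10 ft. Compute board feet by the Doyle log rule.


Doyle: BF = (D - 4)^2 * L / 16
Adjusted diameter = 9 - 4 = 5 in
(D-4)^2 = 5^2 = 25
BF = 25 * 10 / 16 = 16 BF

16


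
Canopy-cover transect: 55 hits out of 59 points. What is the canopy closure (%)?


Formula: Canopy closure = covered points / total points * 100
Closure = 55 / 59 * 100
Closure = 0.9322 * 100 = 93.2%

93.2


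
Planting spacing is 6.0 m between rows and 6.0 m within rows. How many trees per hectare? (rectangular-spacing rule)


Formula: TPH = 10000 m^2/ha / (spacing_x * spacing_y)
Area per tree = 6.0 m * 6.0 m = 36.0 m^2
TPH = 10000 / 36.0 = 278 trees/ha

278


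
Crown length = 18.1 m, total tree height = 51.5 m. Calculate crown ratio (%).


Formula: Crown Ratio = (Crown Length / Total Height) * 100
CR = (18.1 m / 51.5 m) * 100
CR = 0.3515 * 100 = 35.1%

35.1


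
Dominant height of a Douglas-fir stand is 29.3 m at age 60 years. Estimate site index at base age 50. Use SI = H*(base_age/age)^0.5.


Formula: SI = H_dom * (base_age / age)^0.5
Age ratio = 50 / 60 = 0.83333
sqrt(age_ratio) = 0.91287
SI = 29.3 * 0.91287 = 26.7 m

26.7


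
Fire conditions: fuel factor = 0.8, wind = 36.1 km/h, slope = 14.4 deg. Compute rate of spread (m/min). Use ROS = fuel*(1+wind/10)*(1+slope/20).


Formula: ROS = fuel * (1 + wind/10) * (1 + slope/20)
Wind factor = 1 + 36.1/10 = 4.61
Slope factor = 1 + 14.4/20 = 1.72
ROS = 0.8 * 4.61 * 1.72 = 6.34 m/min

6.34


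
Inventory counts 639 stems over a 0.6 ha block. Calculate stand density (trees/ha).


Formula: Stand Density = N_trees / Area_ha
Density = 639 trees / 0.6 ha
Density = 1065 trees/ha

1065


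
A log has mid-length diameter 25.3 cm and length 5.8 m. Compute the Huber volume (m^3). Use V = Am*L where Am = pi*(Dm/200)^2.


Huber: V = Am * L,  Am = pi*(Dm/200)^2
Am = pi*(25.3/200)^2 = 0.050273 m^2
V = 0.050273*5.8 = 0.2916 m^3

0.2916


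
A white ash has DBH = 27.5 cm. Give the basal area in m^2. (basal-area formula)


Formula: BA = pi * (DBH/2)^2 / 10000  (cm^2 to m^2)
Radius = DBH/2 = 27.5/2 = 13.75 cm
BA = pi * 13.75^2 / 10000
   = 593.9574 cm^2 / 10000
   = 0.0594 m^2

0.0594


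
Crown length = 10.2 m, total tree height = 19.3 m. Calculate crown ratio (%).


Formula: Crown Ratio = (Crown Length / Total Height) * 100
CR = (10.2 m / 19.3 m) * 100
CR = 0.5285 * 100 = 52.8%

52.8


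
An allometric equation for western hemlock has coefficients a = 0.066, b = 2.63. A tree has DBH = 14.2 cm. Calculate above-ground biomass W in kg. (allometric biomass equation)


Formula: W = a * DBH^b  (allometric power law)
DBH^b = 14.2^2.63 = 1072.799
W = 0.066 * 1072.799 = 70.8 kg

70.8


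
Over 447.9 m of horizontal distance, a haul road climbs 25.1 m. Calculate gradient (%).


Formula: Gradient = rise / run * 100
Gradient = 25.1 / 447.9 * 100 = 5.6%

5.6


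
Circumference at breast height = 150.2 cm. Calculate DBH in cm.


Formula: DBH = C / pi
DBH = 150.2 / pi
pi = 3.14159...
DBH = 47.8 cm

47.8


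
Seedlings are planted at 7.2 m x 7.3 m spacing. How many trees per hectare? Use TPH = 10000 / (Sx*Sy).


Formula: TPH = 10000 m^2/ha / (spacing_x * spacing_y)
Area per tree = 7.2 m * 7.3 m = 52.56 m^2
TPH = 10000 / 52.56 = 190 trees/ha

190


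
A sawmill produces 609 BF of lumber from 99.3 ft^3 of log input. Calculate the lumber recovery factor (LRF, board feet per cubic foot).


Formula: LRF = Lumber Output (BF) / Log Input (ft^3)
LRF = 609 BF / 99.3 ft^3
LRF = 6.13 BF/ft^3

6.13


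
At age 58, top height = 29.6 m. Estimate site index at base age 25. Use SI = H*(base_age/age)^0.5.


Formula: SI = H_dom * (base_age / age)^0.5
Age ratio = 25 / 58 = 0.43103
sqrt(age_ratio) = 0.65653
SI = 29.6 * 0.65653 = 19.4 m

19.4


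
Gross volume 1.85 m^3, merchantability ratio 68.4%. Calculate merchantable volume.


Formula: MV = V_total * (merchantable_pct / 100)
Merchantable fraction = 68.4% / 100 = 0.684
MV = 1.85 m^3 * 0.684 = 1.265 m^3

1.265


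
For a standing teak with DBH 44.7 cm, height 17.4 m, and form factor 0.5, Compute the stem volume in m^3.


Formula: V = pi * (DBH/200)^2 * H * ff
Radius = DBH/200 = 44.7/200 = 0.2235 m
Radius^2 = 0.2235^2 = 0.04995225 m^2
V = pi * 0.04995225 * 17.4 * 0.5
V = 1.365 m^3

1.365


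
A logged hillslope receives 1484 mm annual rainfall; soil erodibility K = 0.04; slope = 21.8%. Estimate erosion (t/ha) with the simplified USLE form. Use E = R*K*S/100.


Formula: E = R * K * S / 100  (simplified USLE)
R * K = 1484 * 0.04 = 59.36
E = 59.36 * 21.8 / 100 = 12.94 t/ha

12.94


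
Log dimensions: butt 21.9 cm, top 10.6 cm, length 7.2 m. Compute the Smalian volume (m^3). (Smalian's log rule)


Smalian: V = (A1 + A2)/2 * L,  A = pi*(D/200)^2
A1 = pi*(21.9/200)^2 = 0.037668 m^2
A2 = pi*(10.6/200)^2 = 0.008825 m^2
V = (0.037668+0.008825)/2*7.2 = 0.1674 m^3

0.1674


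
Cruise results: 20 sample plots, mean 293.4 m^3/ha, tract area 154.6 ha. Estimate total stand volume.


Formula: Total Volume = Mean Volume per ha * Total Area
Total Volume = 293.4 m^3/ha * 154.6 ha
Total Volume = 45360 m^3

45360


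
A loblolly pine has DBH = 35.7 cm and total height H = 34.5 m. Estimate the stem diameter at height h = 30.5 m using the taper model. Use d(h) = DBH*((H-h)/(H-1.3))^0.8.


Taper: d(h) = DBH * ((H - h) / (H - 1.3))^0.8
Numerator = H - h = 34.5 - 30.5 = 4.0 m
Denominator = H - 1.3 = 34.5 - 1.3 = 33.2 m
Ratio = 4.0 / 33.2 = 0.12048
d = 35.7 * 0.12048^0.8 = 6.6 cm

6.6


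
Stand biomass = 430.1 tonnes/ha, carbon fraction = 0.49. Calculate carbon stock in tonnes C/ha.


Formula: Carbon Stock = Biomass * Carbon Fraction
C = 430.1 t/ha * 0.49
C = 210.7 t C/ha

210.7


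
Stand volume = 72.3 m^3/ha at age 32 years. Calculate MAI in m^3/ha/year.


Formula: MAI = Total Volume / Stand Age
MAI = 72.3 m^3/ha / 32 years
MAI = 2.26 m^3/ha/year

2.26


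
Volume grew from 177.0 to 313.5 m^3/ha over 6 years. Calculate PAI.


Formula: PAI = (V_T2 - V_T1) / (T2 - T1)
Volume increment = 313.5 - 177.0 = 136.5 m^3/ha
PAI = 136.5 / 6 = 22.75 m^3/ha/year

22.75


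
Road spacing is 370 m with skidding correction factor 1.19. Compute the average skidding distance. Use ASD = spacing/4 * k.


Formula: ASD = (spacing / 4) * correction
Uncorrected distance = spacing / 4 = 370 / 4 = 92.5 m
ASD = 92.5 * 1.19 = 110 m

110


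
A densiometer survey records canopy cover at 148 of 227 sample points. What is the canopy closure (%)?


Formula: Canopy closure = covered points / total points * 100
Closure = 148 / 227 * 100
Closure = 0.652 * 100 = 65.2%

65.2


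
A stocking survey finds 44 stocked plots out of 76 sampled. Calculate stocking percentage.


Formula: Stocking % = stocked plots / total plots * 100
Stocking = 44 / 76 * 100
Stocking = 0.5789 * 100 = 57.9%

57.9


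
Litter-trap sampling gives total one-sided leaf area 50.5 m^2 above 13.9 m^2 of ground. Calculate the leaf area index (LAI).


Formula: LAI = total leaf area / ground area  (dimensionless)
LAI = 50.5 m^2 / 13.9 m^2
LAI = 3.63

3.63


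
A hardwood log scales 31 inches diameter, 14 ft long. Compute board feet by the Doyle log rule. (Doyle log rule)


Doyle: BF = (D - 4)^2 * L / 16
Adjusted diameter = 31 - 4 = 27 in
(D-4)^2 = 27^2 = 729
BF = 729 * 14 / 16 = 638 BF

638


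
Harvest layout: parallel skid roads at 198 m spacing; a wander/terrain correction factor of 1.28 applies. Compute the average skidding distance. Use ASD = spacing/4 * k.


Formula: ASD = (spacing / 4) * correction
Uncorrected distance = spacing / 4 = 198 / 4 = 49.5 m
ASD = 49.5 * 1.28 = 63 m

63


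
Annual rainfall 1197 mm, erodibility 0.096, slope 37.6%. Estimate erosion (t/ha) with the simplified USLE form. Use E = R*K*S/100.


Formula: E = R * K * S / 100  (simplified USLE)
R * K = 1197 * 0.096 = 114.912
E = 114.912 * 37.6 / 100 = 43.21 t/ha

43.21


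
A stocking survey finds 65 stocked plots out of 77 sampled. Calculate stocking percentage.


Formula: Stocking % = stocked plots / total plots * 100
Stocking = 65 / 77 * 100
Stocking = 0.8442 * 100 = 84.4%

84.4


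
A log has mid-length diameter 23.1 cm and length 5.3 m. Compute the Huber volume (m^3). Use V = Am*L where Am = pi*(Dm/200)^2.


Huber: V = Am * L,  Am = pi*(Dm/200)^2
Am = pi*(23.1/200)^2 = 0.04191 m^2
V = 0.04191*5.3 = 0.2221 m^3

0.2221


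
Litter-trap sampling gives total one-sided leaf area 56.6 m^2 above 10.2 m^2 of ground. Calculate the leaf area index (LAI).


Formula: LAI = total leaf area / ground area  (dimensionless)
LAI = 56.6 m^2 / 10.2 m^2
LAI = 5.55

5.55


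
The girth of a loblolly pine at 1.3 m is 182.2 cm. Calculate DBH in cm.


Formula: DBH = C / pi
DBH = 182.2 / pi
pi = 3.14159...
DBH = 58.0 cm

58.0


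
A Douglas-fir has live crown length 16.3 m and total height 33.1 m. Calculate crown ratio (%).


Formula: Crown Ratio = (Crown Length / Total Height) * 100
CR = (16.3 m / 33.1 m) * 100
CR = 0.4924 * 100 = 49.2%

49.2


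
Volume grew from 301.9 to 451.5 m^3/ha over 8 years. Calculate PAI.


Formula: PAI = (V_T2 - V_T1) / (T2 - T1)
Volume increment = 451.5 - 301.9 = 149.6 m^3/ha
PAI = 149.6 / 8 = 18.7 m^3/ha/year

18.7


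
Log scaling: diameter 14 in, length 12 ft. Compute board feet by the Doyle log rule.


Doyle: BF = (D - 4)^2 * L / 16
Adjusted diameter = 14 - 4 = 10 in
(D-4)^2 = 10^2 = 100
BF = 100 * 12 / 16 = 75 BF

75


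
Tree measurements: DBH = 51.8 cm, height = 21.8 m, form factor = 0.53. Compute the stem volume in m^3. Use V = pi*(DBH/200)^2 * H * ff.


Formula: V = pi * (DBH/200)^2 * H * ff
Radius = DBH/200 = 51.8/200 = 0.259 m
Radius^2 = 0.259^2 = 0.067081 m^2
V = pi * 0.067081 * 21.8 * 0.53
V = 2.435 m^3

2.435


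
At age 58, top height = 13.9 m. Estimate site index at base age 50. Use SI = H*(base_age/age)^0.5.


Formula: SI = H_dom * (base_age / age)^0.5
Age ratio = 50 / 58 = 0.86207
sqrt(age_ratio) = 0.92848
SI = 13.9 * 0.92848 = 12.9 m

12.9


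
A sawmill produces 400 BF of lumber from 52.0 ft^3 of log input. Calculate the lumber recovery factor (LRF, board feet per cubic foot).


Formula: LRF = Lumber Output (BF) / Log Input (ft^3)
LRF = 400 BF / 52.0 ft^3
LRF = 7.69 BF/ft^3

7.69


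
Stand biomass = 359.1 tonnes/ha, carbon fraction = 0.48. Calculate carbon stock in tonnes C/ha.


Formula: Carbon Stock = Biomass * Carbon Fraction
C = 359.1 t/ha * 0.48
C = 172.4 t C/ha

172.4


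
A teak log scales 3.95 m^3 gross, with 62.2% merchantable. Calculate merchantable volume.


Formula: MV = V_total * (merchantable_pct / 100)
Merchantable fraction = 62.2% / 100 = 0.622
MV = 3.95 m^3 * 0.622 = 2.457 m^3

2.457


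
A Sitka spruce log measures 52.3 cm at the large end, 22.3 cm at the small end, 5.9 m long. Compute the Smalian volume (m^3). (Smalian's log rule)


Smalian: V = (A1 + A2)/2 * L,  A = pi*(D/200)^2
A1 = pi*(52.3/200)^2 = 0.214829 m^2
A2 = pi*(22.3/200)^2 = 0.039057 m^2
V = (0.214829+0.039057)/2*5.9 = 0.749 m^3

0.749


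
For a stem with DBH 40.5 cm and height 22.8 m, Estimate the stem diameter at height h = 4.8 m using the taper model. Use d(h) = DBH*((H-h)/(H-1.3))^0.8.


Taper: d(h) = DBH * ((H - h) / (H - 1.3))^0.8
Numerator = H - h = 22.8 - 4.8 = 18.0 m
Denominator = H - 1.3 = 22.8 - 1.3 = 21.5 m
Ratio = 18.0 / 21.5 = 0.83721
d = 40.5 * 0.83721^0.8 = 35.1 cm

35.1


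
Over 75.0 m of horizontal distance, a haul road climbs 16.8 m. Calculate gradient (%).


Formula: Gradient = rise / run * 100
Gradient = 16.8 / 75.0 * 100 = 22.4%

22.4


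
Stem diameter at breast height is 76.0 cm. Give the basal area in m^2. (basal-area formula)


Formula: BA = pi * (DBH/2)^2 / 10000  (cm^2 to m^2)
Radius = DBH/2 = 76.0/2 = 38.0 cm
BA = pi * 38.0^2 / 10000
   = 4536.4598 cm^2 / 10000
   = 0.4536 m^2

0.4536


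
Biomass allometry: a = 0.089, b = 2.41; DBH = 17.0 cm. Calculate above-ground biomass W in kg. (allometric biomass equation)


Formula: W = a * DBH^b  (allometric power law)
DBH^b = 17.0^2.41 = 923.3831
W = 0.089 * 923.3831 = 82.2 kg

82.2


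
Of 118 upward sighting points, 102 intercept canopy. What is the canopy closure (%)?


Formula: Canopy closure = covered points / total points * 100
Closure = 102 / 118 * 100
Closure = 0.8644 * 100 = 86.4%

86.4


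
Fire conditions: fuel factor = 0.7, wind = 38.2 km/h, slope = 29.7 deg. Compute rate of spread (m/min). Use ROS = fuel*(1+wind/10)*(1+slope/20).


Formula: ROS = fuel * (1 + wind/10) * (1 + slope/20)
Wind factor = 1 + 38.2/10 = 4.82
Slope factor = 1 + 29.7/20 = 2.485
ROS = 0.7 * 4.82 * 2.485 = 8.38 m/min

8.38


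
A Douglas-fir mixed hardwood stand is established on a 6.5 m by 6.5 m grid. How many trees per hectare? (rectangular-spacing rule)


Formula: TPH = 10000 m^2/ha / (spacing_x * spacing_y)
Area per tree = 6.5 m * 6.5 m = 42.25 m^2
TPH = 10000 / 42.25 = 237 trees/ha

237


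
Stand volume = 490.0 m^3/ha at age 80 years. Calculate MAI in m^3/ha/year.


Formula: MAI = Total Volume / Stand Age
MAI = 490.0 m^3/ha / 80 years
MAI = 6.13 m^3/ha/year

6.13


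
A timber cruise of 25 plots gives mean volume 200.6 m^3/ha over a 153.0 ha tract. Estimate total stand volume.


Formula: Total Volume = Mean Volume per ha * Total Area
Total Volume = 200.6 m^3/ha * 153.0 ha
Total Volume = 30692 m^3

30692


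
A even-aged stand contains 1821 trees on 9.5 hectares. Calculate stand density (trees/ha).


Formula: Stand Density = N_trees / Area_ha
Density = 1821 trees / 9.5 ha
Density = 192 trees/ha

192


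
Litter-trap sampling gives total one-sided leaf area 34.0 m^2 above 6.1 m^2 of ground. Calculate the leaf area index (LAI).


Formula: LAI = total leaf area / ground area  (dimensionless)
LAI = 34.0 m^2 / 6.1 m^2
LAI = 5.57

5.57


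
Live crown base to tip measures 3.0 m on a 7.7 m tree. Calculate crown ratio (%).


Formula: Crown Ratio = (Crown Length / Total Height) * 100
CR = (3.0 m / 7.7 m) * 100
CR = 0.3896 * 100 = 39.0%

39.0


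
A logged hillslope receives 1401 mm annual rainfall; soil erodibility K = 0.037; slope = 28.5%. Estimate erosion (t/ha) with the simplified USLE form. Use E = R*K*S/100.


Formula: E = R * K * S / 100  (simplified USLE)
R * K = 1401 * 0.037 = 51.837
E = 51.837 * 28.5 / 100 = 14.77 t/ha

14.77


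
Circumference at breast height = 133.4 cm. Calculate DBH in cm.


Formula: DBH = C / pi
DBH = 133.4 / pi
pi = 3.14159...
DBH = 42.5 cm

42.5


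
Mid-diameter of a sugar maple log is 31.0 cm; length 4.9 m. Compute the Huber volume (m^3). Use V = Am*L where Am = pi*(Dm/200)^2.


Huber: V = Am * L,  Am = pi*(Dm/200)^2
Am = pi*(31.0/200)^2 = 0.075477 m^2
V = 0.075477*4.9 = 0.3698 m^3

0.3698


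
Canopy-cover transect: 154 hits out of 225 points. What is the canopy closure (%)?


Formula: Canopy closure = covered points / total points * 100
Closure = 154 / 225 * 100
Closure = 0.6844 * 100 = 68.4%

68.4


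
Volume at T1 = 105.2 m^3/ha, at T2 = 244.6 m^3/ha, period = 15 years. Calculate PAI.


Formula: PAI = (V_T2 - V_T1) / (T2 - T1)
Volume increment = 244.6 - 105.2 = 139.4 m^3/ha
PAI = 139.4 / 15 = 9.29 m^3/ha/year

9.29


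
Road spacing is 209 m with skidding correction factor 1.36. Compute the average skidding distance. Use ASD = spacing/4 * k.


Formula: ASD = (spacing / 4) * correction
Uncorrected distance = spacing / 4 = 209 / 4 = 52.25 m
ASD = 52.25 * 1.36 = 71 m

71


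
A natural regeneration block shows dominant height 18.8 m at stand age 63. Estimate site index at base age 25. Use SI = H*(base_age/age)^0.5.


Formula: SI = H_dom * (base_age / age)^0.5
Age ratio = 25 / 63 = 0.39683
sqrt(age_ratio) = 0.62994
SI = 18.8 * 0.62994 = 11.8 m

11.8


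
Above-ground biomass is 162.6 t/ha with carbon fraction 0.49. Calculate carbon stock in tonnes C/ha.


Formula: Carbon Stock = Biomass * Carbon Fraction
C = 162.6 t/ha * 0.49
C = 79.7 t C/ha

79.7


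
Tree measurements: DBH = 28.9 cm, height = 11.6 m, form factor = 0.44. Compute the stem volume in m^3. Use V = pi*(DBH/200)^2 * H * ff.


Formula: V = pi * (DBH/200)^2 * H * ff
Radius = DBH/200 = 28.9/200 = 0.1445 m
Radius^2 = 0.1445^2 = 0.02088025 m^2
V = pi * 0.02088025 * 11.6 * 0.44
V = 0.335 m^3

0.335


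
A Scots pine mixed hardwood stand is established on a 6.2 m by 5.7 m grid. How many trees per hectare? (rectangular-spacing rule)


Formula: TPH = 10000 m^2/ha / (spacing_x * spacing_y)
Area per tree = 6.2 m * 5.7 m = 35.34 m^2
TPH = 10000 / 35.34 = 283 trees/ha

283


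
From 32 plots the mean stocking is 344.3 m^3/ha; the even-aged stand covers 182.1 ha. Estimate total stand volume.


Formula: Total Volume = Mean Volume per ha * Total Area
Total Volume = 344.3 m^3/ha * 182.1 ha
Total Volume = 62697 m^3

62697


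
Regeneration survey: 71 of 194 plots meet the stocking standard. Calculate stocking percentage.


Formula: Stocking % = stocked plots / total plots * 100
Stocking = 71 / 194 * 100
Stocking = 0.366 * 100 = 36.6%

36.6


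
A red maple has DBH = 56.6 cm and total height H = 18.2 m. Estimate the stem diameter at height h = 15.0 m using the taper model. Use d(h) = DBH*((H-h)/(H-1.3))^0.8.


Taper: d(h) = DBH * ((H - h) / (H - 1.3))^0.8
Numerator = H - h = 18.2 - 15.0 = 3.2 m
Denominator = H - 1.3 = 18.2 - 1.3 = 16.9 m
Ratio = 3.2 / 16.9 = 0.18935
d = 56.6 * 0.18935^0.8 = 14.9 cm

14.9


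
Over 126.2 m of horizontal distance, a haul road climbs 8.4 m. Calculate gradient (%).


Formula: Gradient = rise / run * 100
Gradient = 8.4 / 126.2 * 100 = 6.7%

6.7


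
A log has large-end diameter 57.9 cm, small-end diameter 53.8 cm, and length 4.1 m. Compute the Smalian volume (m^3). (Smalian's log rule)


Smalian: V = (A1 + A2)/2 * L,  A = pi*(D/200)^2
A1 = pi*(57.9/200)^2 = 0.263298 m^2
A2 = pi*(53.8/200)^2 = 0.227329 m^2
V = (0.263298+0.227329)/2*4.1 = 1.0058 m^3

1.0058


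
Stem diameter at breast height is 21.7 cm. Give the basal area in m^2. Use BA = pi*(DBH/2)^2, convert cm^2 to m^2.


Formula: BA = pi * (DBH/2)^2 / 10000  (cm^2 to m^2)
Radius = DBH/2 = 21.7/2 = 10.85 cm
BA = pi * 10.85^2 / 10000
   = 369.8361 cm^2 / 10000
   = 0.037 m^2

0.037


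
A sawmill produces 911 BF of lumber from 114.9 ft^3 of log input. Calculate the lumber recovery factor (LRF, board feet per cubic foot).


Formula: LRF = Lumber Output (BF) / Log Input (ft^3)
LRF = 911 BF / 114.9 ft^3
LRF = 7.93 BF/ft^3

7.93


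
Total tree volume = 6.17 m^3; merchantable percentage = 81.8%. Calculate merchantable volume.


Formula: MV = V_total * (merchantable_pct / 100)
Merchantable fraction = 81.8% / 100 = 0.818
MV = 6.17 m^3 * 0.818 = 5.047 m^3

5.047


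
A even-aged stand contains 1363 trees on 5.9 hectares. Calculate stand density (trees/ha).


Formula: Stand Density = N_trees / Area_ha
Density = 1363 trees / 5.9 ha
Density = 231 trees/ha

231


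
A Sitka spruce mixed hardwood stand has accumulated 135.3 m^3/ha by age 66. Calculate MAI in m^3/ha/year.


Formula: MAI = Total Volume / Stand Age
MAI = 135.3 m^3/ha / 66 years
MAI = 2.05 m^3/ha/year

2.05


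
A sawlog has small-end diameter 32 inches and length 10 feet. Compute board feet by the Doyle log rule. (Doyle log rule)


Doyle: BF = (D - 4)^2 * L / 16
Adjusted diameter = 32 - 4 = 28 in
(D-4)^2 = 28^2 = 784
BF = 784 * 10 / 16 = 490 BF

490


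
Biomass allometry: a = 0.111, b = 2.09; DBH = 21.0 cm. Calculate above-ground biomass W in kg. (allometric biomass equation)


Formula: W = a * DBH^b  (allometric power law)
DBH^b = 21.0^2.09 = 580.0138
W = 0.111 * 580.0138 = 64.4 kg

64.4


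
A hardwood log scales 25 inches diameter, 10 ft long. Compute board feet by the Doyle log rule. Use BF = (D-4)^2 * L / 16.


Doyle: BF = (D - 4)^2 * L / 16
Adjusted diameter = 25 - 4 = 21 in
(D-4)^2 = 21^2 = 441
BF = 441 * 10 / 16 = 276 BF

276


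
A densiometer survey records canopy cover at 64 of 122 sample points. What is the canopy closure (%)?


Formula: Canopy closure = covered points / total points * 100
Closure = 64 / 122 * 100
Closure = 0.5246 * 100 = 52.5%

52.5


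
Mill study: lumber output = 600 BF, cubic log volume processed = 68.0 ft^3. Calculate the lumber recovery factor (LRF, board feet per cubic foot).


Formula: LRF = Lumber Output (BF) / Log Input (ft^3)
LRF = 600 BF / 68.0 ft^3
LRF = 8.82 BF/ft^3

8.82


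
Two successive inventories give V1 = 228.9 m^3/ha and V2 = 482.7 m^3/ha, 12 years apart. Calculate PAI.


Formula: PAI = (V_T2 - V_T1) / (T2 - T1)
Volume increment = 482.7 - 228.9 = 253.8 m^3/ha
PAI = 253.8 / 12 = 21.15 m^3/ha/year

21.15


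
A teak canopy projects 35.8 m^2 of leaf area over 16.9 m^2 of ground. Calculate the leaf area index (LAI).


Formula: LAI = total leaf area / ground area  (dimensionless)
LAI = 35.8 m^2 / 16.9 m^2
LAI = 2.12

2.12


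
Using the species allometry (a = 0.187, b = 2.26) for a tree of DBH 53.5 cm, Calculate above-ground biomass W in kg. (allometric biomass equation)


Formula: W = a * DBH^b  (allometric power law)
DBH^b = 53.5^2.26 = 8055.2597
W = 0.187 * 8055.2597 = 1506.3 kg

1506.3


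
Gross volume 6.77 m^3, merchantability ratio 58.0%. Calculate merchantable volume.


Formula: MV = V_total * (merchantable_pct / 100)
Merchantable fraction = 58.0% / 100 = 0.58
MV = 6.77 m^3 * 0.58 = 3.927 m^3

3.927


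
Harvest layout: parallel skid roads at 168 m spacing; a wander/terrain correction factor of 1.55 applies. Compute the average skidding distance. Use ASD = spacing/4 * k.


Formula: ASD = (spacing / 4) * correction
Uncorrected distance = spacing / 4 = 168 / 4 = 42 m
ASD = 42 * 1.55 = 65 m

65


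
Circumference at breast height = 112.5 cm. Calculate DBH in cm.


Formula: DBH = C / pi
DBH = 112.5 / pi
pi = 3.14159...
DBH = 35.8 cm

35.8


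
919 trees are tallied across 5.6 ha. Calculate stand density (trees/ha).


Formula: Stand Density = N_trees / Area_ha
Density = 919 trees / 5.6 ha
Density = 164 trees/ha

164


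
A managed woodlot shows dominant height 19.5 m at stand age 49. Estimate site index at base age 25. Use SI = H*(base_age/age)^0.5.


Formula: SI = H_dom * (base_age / age)^0.5
Age ratio = 25 / 49 = 0.5102
sqrt(age_ratio) = 0.71429
SI = 19.5 * 0.71429 = 13.9 m

13.9


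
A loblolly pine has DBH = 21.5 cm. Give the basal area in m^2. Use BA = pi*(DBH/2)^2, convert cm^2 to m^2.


Formula: BA = pi * (DBH/2)^2 / 10000  (cm^2 to m^2)
Radius = DBH/2 = 21.5/2 = 10.75 cm
BA = pi * 10.75^2 / 10000
   = 363.0503 cm^2 / 10000
   = 0.0363 m^2

0.0363


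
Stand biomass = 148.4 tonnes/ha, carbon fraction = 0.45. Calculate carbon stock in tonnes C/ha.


Formula: Carbon Stock = Biomass * Carbon Fraction
C = 148.4 t/ha * 0.45
C = 66.8 t C/ha

66.8


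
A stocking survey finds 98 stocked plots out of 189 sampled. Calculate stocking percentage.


Formula: Stocking % = stocked plots / total plots * 100
Stocking = 98 / 189 * 100
Stocking = 0.5185 * 100 = 51.9%

51.9


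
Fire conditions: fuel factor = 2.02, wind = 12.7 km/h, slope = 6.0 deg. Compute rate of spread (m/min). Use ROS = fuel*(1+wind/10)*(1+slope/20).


Formula: ROS = fuel * (1 + wind/10) * (1 + slope/20)
Wind factor = 1 + 12.7/10 = 2.27
Slope factor = 1 + 6.0/20 = 1.3
ROS = 2.02 * 2.27 * 1.3 = 5.96 m/min

5.96
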